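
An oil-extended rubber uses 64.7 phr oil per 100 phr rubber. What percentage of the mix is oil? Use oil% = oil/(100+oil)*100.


Oil % = oil / (100 + oil) * 100
= 64.7 / (100 + 64.7) * 100
= 64.7 / 164.7 * 100
= 39.28%

39.28%


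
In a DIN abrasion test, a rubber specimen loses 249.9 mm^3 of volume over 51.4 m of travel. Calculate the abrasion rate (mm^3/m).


Rate = volume_loss / distance
= 249.9 / 51.4
= 4.862 mm^3/m

4.862 mm^3/m


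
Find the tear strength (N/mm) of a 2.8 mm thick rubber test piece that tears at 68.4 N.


Tear strength = force / thickness
= 68.4 / 2.8
= 24.43 N/mm

24.43 N/mm


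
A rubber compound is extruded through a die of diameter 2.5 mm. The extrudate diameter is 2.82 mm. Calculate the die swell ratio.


Die swell ratio = D_extrudate / D_die
= 2.82 / 2.5
= 1.128

Die swell = 1.128


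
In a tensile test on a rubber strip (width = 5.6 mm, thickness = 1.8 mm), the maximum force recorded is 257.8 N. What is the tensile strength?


Area = width * thickness = 5.6 * 1.8 = 10.08 mm^2
TS = force / area = 257.8 / 10.08 = 25.58 MPa

25.58 MPa


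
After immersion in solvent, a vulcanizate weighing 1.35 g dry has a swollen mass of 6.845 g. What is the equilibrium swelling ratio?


Q = W_swollen / W_dry
Q = 6.845 / 1.35
Q = 5.07

Q = 5.07


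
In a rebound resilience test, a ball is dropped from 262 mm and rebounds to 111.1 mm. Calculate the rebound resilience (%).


Resilience = h_rebound / h_drop * 100
= 111.1 / 262 * 100
= 42.4%

42.4%


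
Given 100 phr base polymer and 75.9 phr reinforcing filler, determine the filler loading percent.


Filler % = filler / (rubber + filler) * 100
= 75.9 / (100 + 75.9) * 100
= 75.9 / 175.9 * 100
= 43.15%

43.15%


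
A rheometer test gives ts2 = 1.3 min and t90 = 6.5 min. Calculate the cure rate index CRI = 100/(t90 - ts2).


CRI = 100 / (t90 - ts2)
= 100 / (6.5 - 1.3)
= 100 / 5.2
= 19.23 min^-1

19.23 min^-1


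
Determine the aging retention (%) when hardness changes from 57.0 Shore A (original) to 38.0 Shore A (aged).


Retention = aged / original * 100
= 38.0 / 57.0 * 100
= 66.7%

66.7%


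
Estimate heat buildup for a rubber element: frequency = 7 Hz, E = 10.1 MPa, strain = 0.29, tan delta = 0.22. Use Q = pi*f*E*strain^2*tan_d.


Q = pi * f * E * strain^2 * tan_d
= pi * 7 * 10.1 * 0.29^2 * 0.22
= pi * 7 * 10.1 * 0.0841 * 0.22
= 4.1095

Q = 4.1095


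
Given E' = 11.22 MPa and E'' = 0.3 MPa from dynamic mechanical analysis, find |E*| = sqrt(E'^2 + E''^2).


|E*| = sqrt(E'^2 + E''^2)
= sqrt(11.22^2 + 0.3^2)
= sqrt(125.8884 + 0.0900)
= 11.224 MPa

11.224 MPa


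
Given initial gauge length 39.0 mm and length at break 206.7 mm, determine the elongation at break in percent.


Elongation = (Lf - L0) / L0 * 100
= (206.7 - 39.0) / 39.0 * 100
= 167.7 / 39.0 * 100
= 430.0%

430.0%


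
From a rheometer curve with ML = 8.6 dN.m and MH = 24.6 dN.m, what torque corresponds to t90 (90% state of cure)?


M90 = ML + 0.9 * (MH - ML)
M90 = 8.6 + 0.9 * (24.6 - 8.6)
M90 = 8.6 + 0.9 * 16.0
M90 = 23.0 dN.m

23.0 dN.m


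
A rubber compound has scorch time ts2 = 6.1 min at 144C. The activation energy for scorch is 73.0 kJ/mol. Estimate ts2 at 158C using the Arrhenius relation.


Convert temperatures: T1 = 144 + 273.15 = 417.15 K, T2 = 158 + 273.15 = 431.15 K
ts2_new = 6.1 * exp(73000 / 8.314 * (1/431.15 - 1/417.15))
1/T2 - 1/T1 = -7.7841e-05
ts2_new = 3.08 min

3.08 min


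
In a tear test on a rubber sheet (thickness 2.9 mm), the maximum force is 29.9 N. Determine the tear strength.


Tear strength = force / thickness
= 29.9 / 2.9
= 10.31 N/mm

10.31 N/mm


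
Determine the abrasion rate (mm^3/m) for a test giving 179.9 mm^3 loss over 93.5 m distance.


Rate = volume_loss / distance
= 179.9 / 93.5
= 1.924 mm^3/m

1.924 mm^3/m


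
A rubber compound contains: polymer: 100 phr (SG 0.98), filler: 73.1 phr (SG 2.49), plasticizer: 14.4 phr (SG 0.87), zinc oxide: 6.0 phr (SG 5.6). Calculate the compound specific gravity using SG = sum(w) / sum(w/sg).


Sum of weights = 193.5
Volume contributions:
  polymer: 100/0.98 = 102.0408
  filler: 73.1/2.49 = 29.3574
  plasticizer: 14.4/0.87 = 16.5517
  zinc oxide: 6.0/5.6 = 1.0714
Sum of volumes = 149.0214
SG = 193.5 / 149.0214 = 1.298

SG = 1.298


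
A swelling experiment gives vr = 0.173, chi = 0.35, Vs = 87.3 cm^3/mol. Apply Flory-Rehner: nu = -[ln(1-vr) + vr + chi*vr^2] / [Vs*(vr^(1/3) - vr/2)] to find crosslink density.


ln(1 - vr) = ln(1 - 0.173) = -0.1900
Numerator = -((-0.1900) + 0.173 + 0.35 * 0.173^2) = 0.0065
Denominator = 87.3 * (0.173^(1/3) - 0.173/2) = 41.0926
nu = 0.0065 / 41.0926 = 1.5758e-04 mol/cm^3

1.5758e-04 mol/cm^3


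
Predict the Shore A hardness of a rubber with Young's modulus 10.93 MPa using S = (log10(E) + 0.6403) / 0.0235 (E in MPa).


log10(E) = 0.0235*S - 0.6403  =>  S = (log10(E) + 0.6403) / 0.0235
log10(10.93) = 1.038620
S = (1.038620 + 0.6403) / 0.0235 = 1.678920 / 0.0235
S = 71.4

Shore A = 71.4


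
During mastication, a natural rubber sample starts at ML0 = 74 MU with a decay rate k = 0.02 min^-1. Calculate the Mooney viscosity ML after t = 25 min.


ML = ML0 * exp(-k * t)
ML = 74 * exp(-0.02 * 25)
ML = 74 * 0.6065
ML = 44.88 MU

44.88 MU


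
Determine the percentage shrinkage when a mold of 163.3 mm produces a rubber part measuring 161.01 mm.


Shrinkage = (mold - part) / mold * 100
= (163.3 - 161.01) / 163.3 * 100
= 2.29 / 163.3 * 100
= 1.4%

1.4%


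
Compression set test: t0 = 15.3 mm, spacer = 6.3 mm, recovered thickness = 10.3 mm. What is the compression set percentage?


CS = (t0 - recovered) / (t0 - ts) * 100
= (15.3 - 10.3) / (15.3 - 6.3) * 100
= 5.0 / 9.0 * 100
= 55.6%

55.6%


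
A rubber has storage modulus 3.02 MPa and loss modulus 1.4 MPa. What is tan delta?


tan delta = E'' / E'
= 1.4 / 3.02
= 0.4636

tan delta = 0.4636


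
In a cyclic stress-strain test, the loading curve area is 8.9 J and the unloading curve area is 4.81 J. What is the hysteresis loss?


Hysteresis loss = loading - unloading
= 8.9 - 4.81
= 4.09 J

4.09 J


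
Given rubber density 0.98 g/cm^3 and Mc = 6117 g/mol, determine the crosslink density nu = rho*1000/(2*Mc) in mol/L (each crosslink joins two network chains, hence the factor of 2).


nu = rho * 1000 / (2 * Mc)
nu = 0.98 * 1000 / (2 * 6117)
nu = 980.0 / 12234
nu = 0.0801 mol/L

0.0801 mol/L


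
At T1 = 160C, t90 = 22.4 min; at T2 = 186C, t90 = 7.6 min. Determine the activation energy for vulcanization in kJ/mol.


T1 = 433.15 K, T2 = 459.15 K
1/T1 - 1/T2 = 1.3073e-04
ln(t1/t2) = ln(22.4/7.6) = 1.0809
Ea = 8.314 * 1.0809 / 1.3073e-04 = 68741.6898 J/mol
Ea = 68.74 kJ/mol

68.74 kJ/mol


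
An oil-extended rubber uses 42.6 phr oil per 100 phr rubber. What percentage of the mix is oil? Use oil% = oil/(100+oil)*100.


Oil % = oil / (100 + oil) * 100
= 42.6 / (100 + 42.6) * 100
= 42.6 / 142.6 * 100
= 29.87%

29.87%


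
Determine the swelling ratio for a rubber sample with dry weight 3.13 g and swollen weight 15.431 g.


Q = W_swollen / W_dry
Q = 15.431 / 3.13
Q = 4.93

Q = 4.93


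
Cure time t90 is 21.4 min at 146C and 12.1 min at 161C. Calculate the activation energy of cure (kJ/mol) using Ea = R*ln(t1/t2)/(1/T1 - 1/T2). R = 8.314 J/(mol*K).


T1 = 419.15 K, T2 = 434.15 K
1/T1 - 1/T2 = 8.2429e-05
ln(t1/t2) = ln(21.4/12.1) = 0.5702
Ea = 8.314 * 0.5702 / 8.2429e-05 = 57510.1079 J/mol
Ea = 57.51 kJ/mol

57.51 kJ/mol


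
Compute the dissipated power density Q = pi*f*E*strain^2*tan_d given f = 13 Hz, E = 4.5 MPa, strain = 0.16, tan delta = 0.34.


Q = pi * f * E * strain^2 * tan_d
= pi * 13 * 4.5 * 0.16^2 * 0.34
= pi * 13 * 4.5 * 0.0256 * 0.34
= 1.5996

Q = 1.5996


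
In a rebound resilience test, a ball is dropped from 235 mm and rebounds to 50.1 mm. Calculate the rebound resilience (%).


Resilience = h_rebound / h_drop * 100
= 50.1 / 235 * 100
= 21.3%

21.3%


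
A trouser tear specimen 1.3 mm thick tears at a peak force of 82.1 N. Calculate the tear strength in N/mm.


Tear strength = force / thickness
= 82.1 / 1.3
= 63.15 N/mm

63.15 N/mm


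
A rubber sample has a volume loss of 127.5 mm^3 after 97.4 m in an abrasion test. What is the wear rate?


Rate = volume_loss / distance
= 127.5 / 97.4
= 1.309 mm^3/m

1.309 mm^3/m


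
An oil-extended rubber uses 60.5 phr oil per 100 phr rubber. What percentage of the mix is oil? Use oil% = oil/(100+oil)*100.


Oil % = oil / (100 + oil) * 100
= 60.5 / (100 + 60.5) * 100
= 60.5 / 160.5 * 100
= 37.69%

37.69%


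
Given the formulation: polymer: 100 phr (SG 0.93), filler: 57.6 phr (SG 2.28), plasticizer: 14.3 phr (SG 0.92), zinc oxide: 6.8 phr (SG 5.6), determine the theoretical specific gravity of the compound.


Sum of weights = 178.7
Volume contributions:
  polymer: 100/0.93 = 107.5269
  filler: 57.6/2.28 = 25.2632
  plasticizer: 14.3/0.92 = 15.5435
  zinc oxide: 6.8/5.6 = 1.2143
Sum of volumes = 149.5478
SG = 178.7 / 149.5478 = 1.195

SG = 1.195


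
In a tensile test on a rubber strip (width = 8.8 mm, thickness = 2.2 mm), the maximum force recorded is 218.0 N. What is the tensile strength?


Area = width * thickness = 8.8 * 2.2 = 19.36 mm^2
TS = force / area = 218.0 / 19.36 = 11.26 MPa

11.26 MPa


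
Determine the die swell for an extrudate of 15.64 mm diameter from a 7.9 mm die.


Die swell ratio = D_extrudate / D_die
= 15.64 / 7.9
= 1.98

Die swell = 1.98


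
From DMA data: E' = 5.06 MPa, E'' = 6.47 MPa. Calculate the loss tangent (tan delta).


tan delta = E'' / E'
= 6.47 / 5.06
= 1.2787

tan delta = 1.2787


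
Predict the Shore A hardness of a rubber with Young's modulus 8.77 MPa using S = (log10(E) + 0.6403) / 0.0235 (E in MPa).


log10(E) = 0.0235*S - 0.6403  =>  S = (log10(E) + 0.6403) / 0.0235
log10(8.77) = 0.943000
S = (0.943000 + 0.6403) / 0.0235 = 1.583300 / 0.0235
S = 67.4

Shore A = 67.4


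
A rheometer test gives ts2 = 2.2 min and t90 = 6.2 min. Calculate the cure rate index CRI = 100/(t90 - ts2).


CRI = 100 / (t90 - ts2)
= 100 / (6.2 - 2.2)
= 100 / 4.0
= 25.0 min^-1

25.0 min^-1


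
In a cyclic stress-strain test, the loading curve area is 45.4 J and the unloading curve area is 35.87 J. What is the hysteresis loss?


Hysteresis loss = loading - unloading
= 45.4 - 35.87
= 9.53 J

9.53 J


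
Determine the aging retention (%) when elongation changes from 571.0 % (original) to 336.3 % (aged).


Retention = aged / original * 100
= 336.3 / 571.0 * 100
= 58.9%

58.9%


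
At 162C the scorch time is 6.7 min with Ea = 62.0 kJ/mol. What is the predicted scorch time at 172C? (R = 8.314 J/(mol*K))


Convert temperatures: T1 = 162 + 273.15 = 435.15 K, T2 = 172 + 273.15 = 445.15 K
ts2_new = 6.7 * exp(62000 / 8.314 * (1/445.15 - 1/435.15))
1/T2 - 1/T1 = -5.1624e-05
ts2_new = 4.56 min

4.56 min


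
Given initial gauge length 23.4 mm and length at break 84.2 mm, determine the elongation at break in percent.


Elongation = (Lf - L0) / L0 * 100
= (84.2 - 23.4) / 23.4 * 100
= 60.8 / 23.4 * 100
= 259.8%

259.8%


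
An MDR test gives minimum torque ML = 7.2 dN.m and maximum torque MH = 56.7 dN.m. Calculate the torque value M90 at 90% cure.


M90 = ML + 0.9 * (MH - ML)
M90 = 7.2 + 0.9 * (56.7 - 7.2)
M90 = 7.2 + 0.9 * 49.5
M90 = 51.75 dN.m

51.75 dN.m


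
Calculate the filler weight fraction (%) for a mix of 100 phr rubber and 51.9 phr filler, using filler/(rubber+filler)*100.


Filler % = filler / (rubber + filler) * 100
= 51.9 / (100 + 51.9) * 100
= 51.9 / 151.9 * 100
= 34.17%

34.17%


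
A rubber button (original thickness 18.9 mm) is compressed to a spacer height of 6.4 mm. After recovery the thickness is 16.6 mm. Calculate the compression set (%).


CS = (t0 - recovered) / (t0 - ts) * 100
= (18.9 - 16.6) / (18.9 - 6.4) * 100
= 2.3 / 12.5 * 100
= 18.4%

18.4%


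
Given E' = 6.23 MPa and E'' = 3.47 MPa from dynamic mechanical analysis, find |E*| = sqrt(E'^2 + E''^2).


|E*| = sqrt(E'^2 + E''^2)
= sqrt(6.23^2 + 3.47^2)
= sqrt(38.8129 + 12.0409)
= 7.131 MPa

7.131 MPa


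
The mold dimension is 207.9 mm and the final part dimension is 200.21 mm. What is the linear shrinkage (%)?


Shrinkage = (mold - part) / mold * 100
= (207.9 - 200.21) / 207.9 * 100
= 7.69 / 207.9 * 100
= 3.7%

3.7%


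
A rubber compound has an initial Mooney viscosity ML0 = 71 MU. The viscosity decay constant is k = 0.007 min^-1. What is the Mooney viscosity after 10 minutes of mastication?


ML = ML0 * exp(-k * t)
ML = 71 * exp(-0.007 * 10)
ML = 71 * 0.9324
ML = 66.2 MU

66.2 MU


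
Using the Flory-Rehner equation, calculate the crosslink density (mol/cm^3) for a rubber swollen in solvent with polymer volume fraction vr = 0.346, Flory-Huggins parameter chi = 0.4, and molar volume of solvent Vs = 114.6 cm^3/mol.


ln(1 - vr) = ln(1 - 0.346) = -0.4246
Numerator = -((-0.4246) + 0.346 + 0.4 * 0.346^2) = 0.0308
Denominator = 114.6 * (0.346^(1/3) - 0.346/2) = 60.6274
nu = 0.0308 / 60.6274 = 5.0739e-04 mol/cm^3

5.0739e-04 mol/cm^3


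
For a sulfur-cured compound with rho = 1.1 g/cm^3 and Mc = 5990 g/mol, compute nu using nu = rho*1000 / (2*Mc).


nu = rho * 1000 / (2 * Mc)
nu = 1.1 * 1000 / (2 * 5990)
nu = 1100.0 / 11980
nu = 0.0918 mol/L

0.0918 mol/L


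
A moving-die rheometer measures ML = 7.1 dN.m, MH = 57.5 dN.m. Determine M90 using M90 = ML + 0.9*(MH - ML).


M90 = ML + 0.9 * (MH - ML)
M90 = 7.1 + 0.9 * (57.5 - 7.1)
M90 = 7.1 + 0.9 * 50.4
M90 = 52.46 dN.m

52.46 dN.m


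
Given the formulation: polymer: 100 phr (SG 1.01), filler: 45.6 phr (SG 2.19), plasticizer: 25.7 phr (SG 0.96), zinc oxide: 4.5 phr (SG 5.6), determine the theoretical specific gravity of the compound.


Sum of weights = 175.8
Volume contributions:
  polymer: 100/1.01 = 99.0099
  filler: 45.6/2.19 = 20.8219
  plasticizer: 25.7/0.96 = 26.7708
  zinc oxide: 4.5/5.6 = 0.8036
Sum of volumes = 147.4062
SG = 175.8 / 147.4062 = 1.193

SG = 1.193


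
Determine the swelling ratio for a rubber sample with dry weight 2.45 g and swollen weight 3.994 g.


Q = W_swollen / W_dry
Q = 3.994 / 2.45
Q = 1.63

Q = 1.63


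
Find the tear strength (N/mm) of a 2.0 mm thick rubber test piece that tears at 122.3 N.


Tear strength = force / thickness
= 122.3 / 2.0
= 61.15 N/mm

61.15 N/mm


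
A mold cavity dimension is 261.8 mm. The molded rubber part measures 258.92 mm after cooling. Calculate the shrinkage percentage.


Shrinkage = (mold - part) / mold * 100
= (261.8 - 258.92) / 261.8 * 100
= 2.88 / 261.8 * 100
= 1.1%

1.1%


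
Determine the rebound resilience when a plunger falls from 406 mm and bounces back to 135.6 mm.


Resilience = h_rebound / h_drop * 100
= 135.6 / 406 * 100
= 33.4%

33.4%


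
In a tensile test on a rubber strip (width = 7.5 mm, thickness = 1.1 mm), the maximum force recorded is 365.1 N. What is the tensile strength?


Area = width * thickness = 7.5 * 1.1 = 8.25 mm^2
TS = force / area = 365.1 / 8.25 = 44.25 MPa

44.25 MPa


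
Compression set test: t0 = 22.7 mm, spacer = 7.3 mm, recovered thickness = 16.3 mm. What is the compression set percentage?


CS = (t0 - recovered) / (t0 - ts) * 100
= (22.7 - 16.3) / (22.7 - 7.3) * 100
= 6.4 / 15.4 * 100
= 41.6%

41.6%


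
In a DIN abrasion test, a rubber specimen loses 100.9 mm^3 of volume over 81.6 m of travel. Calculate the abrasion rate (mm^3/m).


Rate = volume_loss / distance
= 100.9 / 81.6
= 1.237 mm^3/m

1.237 mm^3/m


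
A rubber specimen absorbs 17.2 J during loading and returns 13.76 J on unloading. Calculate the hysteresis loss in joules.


Hysteresis loss = loading - unloading
= 17.2 - 13.76
= 3.44 J

3.44 J


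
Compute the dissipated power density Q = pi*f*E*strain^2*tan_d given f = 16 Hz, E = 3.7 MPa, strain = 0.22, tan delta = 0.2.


Q = pi * f * E * strain^2 * tan_d
= pi * 16 * 3.7 * 0.22^2 * 0.2
= pi * 16 * 3.7 * 0.0484 * 0.2
= 1.8003

Q = 1.8003


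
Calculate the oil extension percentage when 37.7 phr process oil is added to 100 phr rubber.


Oil % = oil / (100 + oil) * 100
= 37.7 / (100 + 37.7) * 100
= 37.7 / 137.7 * 100
= 27.38%

27.38%


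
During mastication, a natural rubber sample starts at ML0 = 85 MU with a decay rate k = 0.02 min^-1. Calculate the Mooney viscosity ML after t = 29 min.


ML = ML0 * exp(-k * t)
ML = 85 * exp(-0.02 * 29)
ML = 85 * 0.5599
ML = 47.59 MU

47.59 MU


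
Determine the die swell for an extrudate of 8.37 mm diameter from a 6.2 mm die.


Die swell ratio = D_extrudate / D_die
= 8.37 / 6.2
= 1.35

Die swell = 1.35


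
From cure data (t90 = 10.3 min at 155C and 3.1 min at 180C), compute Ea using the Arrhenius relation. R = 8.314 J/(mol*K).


T1 = 428.15 K, T2 = 453.15 K
1/T1 - 1/T2 = 1.2886e-04
ln(t1/t2) = ln(10.3/3.1) = 1.2007
Ea = 8.314 * 1.2007 / 1.2886e-04 = 77474.2834 J/mol
Ea = 77.47 kJ/mol

77.47 kJ/mol


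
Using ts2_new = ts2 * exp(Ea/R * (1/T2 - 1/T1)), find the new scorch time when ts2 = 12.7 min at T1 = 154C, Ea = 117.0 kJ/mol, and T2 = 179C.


Convert temperatures: T1 = 154 + 273.15 = 427.15 K, T2 = 179 + 273.15 = 452.15 K
ts2_new = 12.7 * exp(117000 / 8.314 * (1/452.15 - 1/427.15))
1/T2 - 1/T1 = -1.2944e-04
ts2_new = 2.05 min

2.05 min


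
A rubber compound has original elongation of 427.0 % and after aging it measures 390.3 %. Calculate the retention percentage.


Retention = aged / original * 100
= 390.3 / 427.0 * 100
= 91.4%

91.4%


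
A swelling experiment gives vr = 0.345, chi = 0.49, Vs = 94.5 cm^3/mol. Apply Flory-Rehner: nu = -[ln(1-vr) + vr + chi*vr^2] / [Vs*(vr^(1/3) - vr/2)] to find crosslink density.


ln(1 - vr) = ln(1 - 0.345) = -0.4231
Numerator = -((-0.4231) + 0.345 + 0.49 * 0.345^2) = 0.0198
Denominator = 94.5 * (0.345^(1/3) - 0.345/2) = 49.9771
nu = 0.0198 / 49.9771 = 3.9614e-04 mol/cm^3

3.9614e-04 mol/cm^3


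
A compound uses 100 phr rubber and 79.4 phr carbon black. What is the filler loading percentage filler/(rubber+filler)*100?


Filler % = filler / (rubber + filler) * 100
= 79.4 / (100 + 79.4) * 100
= 79.4 / 179.4 * 100
= 44.26%

44.26%


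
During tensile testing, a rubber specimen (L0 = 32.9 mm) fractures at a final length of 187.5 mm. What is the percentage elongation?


Elongation = (Lf - L0) / L0 * 100
= (187.5 - 32.9) / 32.9 * 100
= 154.6 / 32.9 * 100
= 469.9%

469.9%


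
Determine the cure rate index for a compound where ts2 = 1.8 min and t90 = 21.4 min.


CRI = 100 / (t90 - ts2)
= 100 / (21.4 - 1.8)
= 100 / 19.6
= 5.1 min^-1

5.1 min^-1


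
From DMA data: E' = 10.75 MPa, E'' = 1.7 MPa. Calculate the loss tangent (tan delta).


tan delta = E'' / E'
= 1.7 / 10.75
= 0.1581

tan delta = 0.1581


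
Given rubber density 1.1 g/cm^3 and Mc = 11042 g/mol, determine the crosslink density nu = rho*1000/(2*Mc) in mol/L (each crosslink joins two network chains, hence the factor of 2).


nu = rho * 1000 / (2 * Mc)
nu = 1.1 * 1000 / (2 * 11042)
nu = 1100.0 / 22084
nu = 0.0498 mol/L

0.0498 mol/L


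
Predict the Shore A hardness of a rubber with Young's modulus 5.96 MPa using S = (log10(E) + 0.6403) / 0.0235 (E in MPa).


log10(E) = 0.0235*S - 0.6403  =>  S = (log10(E) + 0.6403) / 0.0235
log10(5.96) = 0.775246
S = (0.775246 + 0.6403) / 0.0235 = 1.415546 / 0.0235
S = 60.2

Shore A = 60.2


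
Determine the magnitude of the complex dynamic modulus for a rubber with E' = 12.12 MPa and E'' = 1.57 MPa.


|E*| = sqrt(E'^2 + E''^2)
= sqrt(12.12^2 + 1.57^2)
= sqrt(146.8944 + 2.4649)
= 12.221 MPa

12.221 MPa


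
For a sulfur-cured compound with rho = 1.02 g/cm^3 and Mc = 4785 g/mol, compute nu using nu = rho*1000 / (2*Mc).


nu = rho * 1000 / (2 * Mc)
nu = 1.02 * 1000 / (2 * 4785)
nu = 1020.0 / 9570
nu = 0.1066 mol/L

0.1066 mol/L


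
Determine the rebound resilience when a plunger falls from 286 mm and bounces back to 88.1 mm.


Resilience = h_rebound / h_drop * 100
= 88.1 / 286 * 100
= 30.8%

30.8%


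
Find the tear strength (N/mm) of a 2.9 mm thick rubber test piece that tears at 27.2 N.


Tear strength = force / thickness
= 27.2 / 2.9
= 9.38 N/mm

9.38 N/mm


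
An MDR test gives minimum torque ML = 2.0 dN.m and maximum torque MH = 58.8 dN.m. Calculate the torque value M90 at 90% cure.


M90 = ML + 0.9 * (MH - ML)
M90 = 2.0 + 0.9 * (58.8 - 2.0)
M90 = 2.0 + 0.9 * 56.8
M90 = 53.12 dN.m

53.12 dN.m


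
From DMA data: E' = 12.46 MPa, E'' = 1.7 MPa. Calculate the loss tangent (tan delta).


tan delta = E'' / E'
= 1.7 / 12.46
= 0.1364

tan delta = 0.1364


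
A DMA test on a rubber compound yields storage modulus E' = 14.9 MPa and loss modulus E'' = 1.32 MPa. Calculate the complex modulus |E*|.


|E*| = sqrt(E'^2 + E''^2)
= sqrt(14.9^2 + 1.32^2)
= sqrt(222.0100 + 1.7424)
= 14.958 MPa

14.958 MPa


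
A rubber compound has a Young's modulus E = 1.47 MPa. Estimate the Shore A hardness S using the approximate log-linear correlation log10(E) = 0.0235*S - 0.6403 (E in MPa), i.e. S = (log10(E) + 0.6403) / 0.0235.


log10(E) = 0.0235*S - 0.6403  =>  S = (log10(E) + 0.6403) / 0.0235
log10(1.47) = 0.167317
S = (0.167317 + 0.6403) / 0.0235 = 0.807617 / 0.0235
S = 34.4

Shore A = 34.4


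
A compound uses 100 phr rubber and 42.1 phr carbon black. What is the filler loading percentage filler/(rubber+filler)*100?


Filler % = filler / (rubber + filler) * 100
= 42.1 / (100 + 42.1) * 100
= 42.1 / 142.1 * 100
= 29.63%

29.63%


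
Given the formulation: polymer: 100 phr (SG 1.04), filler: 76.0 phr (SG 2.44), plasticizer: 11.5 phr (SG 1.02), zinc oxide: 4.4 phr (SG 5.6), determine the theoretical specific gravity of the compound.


Sum of weights = 191.9
Volume contributions:
  polymer: 100/1.04 = 96.1538
  filler: 76.0/2.44 = 31.1475
  plasticizer: 11.5/1.02 = 11.2745
  zinc oxide: 4.4/5.6 = 0.7857
Sum of volumes = 139.3616
SG = 191.9 / 139.3616 = 1.377

SG = 1.377


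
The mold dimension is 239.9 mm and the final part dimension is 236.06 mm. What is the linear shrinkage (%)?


Shrinkage = (mold - part) / mold * 100
= (239.9 - 236.06) / 239.9 * 100
= 3.84 / 239.9 * 100
= 1.6%

1.6%


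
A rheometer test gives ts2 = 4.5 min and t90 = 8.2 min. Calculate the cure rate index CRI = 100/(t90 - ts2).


CRI = 100 / (t90 - ts2)
= 100 / (8.2 - 4.5)
= 100 / 3.7
= 27.03 min^-1

27.03 min^-1


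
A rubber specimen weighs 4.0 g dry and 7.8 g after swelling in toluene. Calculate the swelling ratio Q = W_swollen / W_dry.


Q = W_swollen / W_dry
Q = 7.8 / 4.0
Q = 1.95

Q = 1.95


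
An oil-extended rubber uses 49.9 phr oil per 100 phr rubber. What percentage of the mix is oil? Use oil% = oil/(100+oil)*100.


Oil % = oil / (100 + oil) * 100
= 49.9 / (100 + 49.9) * 100
= 49.9 / 149.9 * 100
= 33.29%

33.29%


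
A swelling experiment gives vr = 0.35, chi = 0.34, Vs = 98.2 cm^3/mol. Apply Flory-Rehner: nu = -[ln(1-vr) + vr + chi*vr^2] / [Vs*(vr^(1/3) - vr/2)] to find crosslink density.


ln(1 - vr) = ln(1 - 0.35) = -0.4308
Numerator = -((-0.4308) + 0.35 + 0.34 * 0.35^2) = 0.0391
Denominator = 98.2 * (0.35^(1/3) - 0.35/2) = 52.0195
nu = 0.0391 / 52.0195 = 7.5227e-04 mol/cm^3

7.5227e-04 mol/cm^3


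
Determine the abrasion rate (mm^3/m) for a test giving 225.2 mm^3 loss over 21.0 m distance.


Rate = volume_loss / distance
= 225.2 / 21.0
= 10.724 mm^3/m

10.724 mm^3/m


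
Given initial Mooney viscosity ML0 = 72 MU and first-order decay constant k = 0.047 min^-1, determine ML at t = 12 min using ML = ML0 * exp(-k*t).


ML = ML0 * exp(-k * t)
ML = 72 * exp(-0.047 * 12)
ML = 72 * 0.5689
ML = 40.96 MU

40.96 MU


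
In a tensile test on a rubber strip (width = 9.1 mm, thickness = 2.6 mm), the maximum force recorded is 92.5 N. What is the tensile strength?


Area = width * thickness = 9.1 * 2.6 = 23.66 mm^2
TS = force / area = 92.5 / 23.66 = 3.91 MPa

3.91 MPa


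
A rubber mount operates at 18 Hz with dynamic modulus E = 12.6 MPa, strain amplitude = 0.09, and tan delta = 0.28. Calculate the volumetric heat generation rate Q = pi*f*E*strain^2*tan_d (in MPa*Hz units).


Q = pi * f * E * strain^2 * tan_d
= pi * 18 * 12.6 * 0.09^2 * 0.28
= pi * 18 * 12.6 * 0.0081 * 0.28
= 1.6160

Q = 1.6160


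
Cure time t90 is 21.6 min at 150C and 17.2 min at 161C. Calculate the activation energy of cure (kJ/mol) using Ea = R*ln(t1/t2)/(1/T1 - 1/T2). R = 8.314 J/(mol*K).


T1 = 423.15 K, T2 = 434.15 K
1/T1 - 1/T2 = 5.9877e-05
ln(t1/t2) = ln(21.6/17.2) = 0.2278
Ea = 8.314 * 0.2278 / 5.9877e-05 = 31628.2067 J/mol
Ea = 31.63 kJ/mol

31.63 kJ/mol


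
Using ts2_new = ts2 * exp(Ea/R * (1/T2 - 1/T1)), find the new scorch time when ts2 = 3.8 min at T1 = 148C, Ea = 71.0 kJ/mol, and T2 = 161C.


Convert temperatures: T1 = 148 + 273.15 = 421.15 K, T2 = 161 + 273.15 = 434.15 K
ts2_new = 3.8 * exp(71000 / 8.314 * (1/434.15 - 1/421.15))
1/T2 - 1/T1 = -7.1100e-05
ts2_new = 2.07 min

2.07 min


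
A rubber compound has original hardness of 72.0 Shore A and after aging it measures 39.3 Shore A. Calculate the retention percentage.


Retention = aged / original * 100
= 39.3 / 72.0 * 100
= 54.6%

54.6%


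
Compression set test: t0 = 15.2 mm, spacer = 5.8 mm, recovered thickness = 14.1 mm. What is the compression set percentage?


CS = (t0 - recovered) / (t0 - ts) * 100
= (15.2 - 14.1) / (15.2 - 5.8) * 100
= 1.1 / 9.4 * 100
= 11.7%

11.7%


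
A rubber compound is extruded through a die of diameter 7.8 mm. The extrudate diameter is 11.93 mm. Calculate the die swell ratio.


Die swell ratio = D_extrudate / D_die
= 11.93 / 7.8
= 1.529

Die swell = 1.529


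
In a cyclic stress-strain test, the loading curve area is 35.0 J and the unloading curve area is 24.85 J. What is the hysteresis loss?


Hysteresis loss = loading - unloading
= 35.0 - 24.85
= 10.15 J

10.15 J


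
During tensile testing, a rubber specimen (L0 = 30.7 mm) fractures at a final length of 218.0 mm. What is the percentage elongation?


Elongation = (Lf - L0) / L0 * 100
= (218.0 - 30.7) / 30.7 * 100
= 187.3 / 30.7 * 100
= 610.1%

610.1%


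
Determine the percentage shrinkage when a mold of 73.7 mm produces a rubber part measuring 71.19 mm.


Shrinkage = (mold - part) / mold * 100
= (73.7 - 71.19) / 73.7 * 100
= 2.51 / 73.7 * 100
= 3.41%

3.41%


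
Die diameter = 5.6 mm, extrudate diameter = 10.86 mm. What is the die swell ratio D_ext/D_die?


Die swell ratio = D_extrudate / D_die
= 10.86 / 5.6
= 1.939

Die swell = 1.939


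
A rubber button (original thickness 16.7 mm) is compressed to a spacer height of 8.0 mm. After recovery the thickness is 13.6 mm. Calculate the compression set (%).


CS = (t0 - recovered) / (t0 - ts) * 100
= (16.7 - 13.6) / (16.7 - 8.0) * 100
= 3.1 / 8.7 * 100
= 35.6%

35.6%


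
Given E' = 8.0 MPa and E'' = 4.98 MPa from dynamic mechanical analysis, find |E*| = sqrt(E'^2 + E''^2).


|E*| = sqrt(E'^2 + E''^2)
= sqrt(8.0^2 + 4.98^2)
= sqrt(64.0000 + 24.8004)
= 9.423 MPa

9.423 MPa


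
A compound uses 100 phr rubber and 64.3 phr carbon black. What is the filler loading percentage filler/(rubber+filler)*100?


Filler % = filler / (rubber + filler) * 100
= 64.3 / (100 + 64.3) * 100
= 64.3 / 164.3 * 100
= 39.14%

39.14%


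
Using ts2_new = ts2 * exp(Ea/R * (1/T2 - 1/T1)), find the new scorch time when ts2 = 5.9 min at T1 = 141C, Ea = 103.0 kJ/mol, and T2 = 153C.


Convert temperatures: T1 = 141 + 273.15 = 414.15 K, T2 = 153 + 273.15 = 426.15 K
ts2_new = 5.9 * exp(103000 / 8.314 * (1/426.15 - 1/414.15))
1/T2 - 1/T1 = -6.7993e-05
ts2_new = 2.54 min

2.54 min


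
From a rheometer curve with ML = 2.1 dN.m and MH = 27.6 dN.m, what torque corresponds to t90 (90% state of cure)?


M90 = ML + 0.9 * (MH - ML)
M90 = 2.1 + 0.9 * (27.6 - 2.1)
M90 = 2.1 + 0.9 * 25.5
M90 = 25.05 dN.m

25.05 dN.m


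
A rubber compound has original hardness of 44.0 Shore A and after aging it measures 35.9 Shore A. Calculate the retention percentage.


Retention = aged / original * 100
= 35.9 / 44.0 * 100
= 81.6%

81.6%


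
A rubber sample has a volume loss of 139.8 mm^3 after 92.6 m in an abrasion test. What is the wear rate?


Rate = volume_loss / distance
= 139.8 / 92.6
= 1.51 mm^3/m

1.51 mm^3/m


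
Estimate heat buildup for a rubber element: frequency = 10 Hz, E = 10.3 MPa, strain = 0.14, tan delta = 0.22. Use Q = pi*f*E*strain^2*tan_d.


Q = pi * f * E * strain^2 * tan_d
= pi * 10 * 10.3 * 0.14^2 * 0.22
= pi * 10 * 10.3 * 0.0196 * 0.22
= 1.3953

Q = 1.3953


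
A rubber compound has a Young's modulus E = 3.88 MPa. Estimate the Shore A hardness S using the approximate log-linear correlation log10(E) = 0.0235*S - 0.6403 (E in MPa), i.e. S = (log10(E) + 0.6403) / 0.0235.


log10(E) = 0.0235*S - 0.6403  =>  S = (log10(E) + 0.6403) / 0.0235
log10(3.88) = 0.588832
S = (0.588832 + 0.6403) / 0.0235 = 1.229132 / 0.0235
S = 52.3

Shore A = 52.3


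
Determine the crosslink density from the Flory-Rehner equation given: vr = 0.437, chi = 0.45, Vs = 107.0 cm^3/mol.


ln(1 - vr) = ln(1 - 0.437) = -0.5745
Numerator = -((-0.5745) + 0.437 + 0.45 * 0.437^2) = 0.0515
Denominator = 107.0 * (0.437^(1/3) - 0.437/2) = 57.8183
nu = 0.0515 / 57.8183 = 8.9141e-04 mol/cm^3

8.9141e-04 mol/cm^3


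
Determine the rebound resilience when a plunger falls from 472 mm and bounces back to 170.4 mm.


Resilience = h_rebound / h_drop * 100
= 170.4 / 472 * 100
= 36.1%

36.1%


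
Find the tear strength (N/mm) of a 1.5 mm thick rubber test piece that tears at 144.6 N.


Tear strength = force / thickness
= 144.6 / 1.5
= 96.4 N/mm

96.4 N/mm


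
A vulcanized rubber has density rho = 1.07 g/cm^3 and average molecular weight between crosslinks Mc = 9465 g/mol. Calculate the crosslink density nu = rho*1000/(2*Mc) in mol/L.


nu = rho * 1000 / (2 * Mc)
nu = 1.07 * 1000 / (2 * 9465)
nu = 1070.0 / 18930
nu = 0.0565 mol/L

0.0565 mol/L


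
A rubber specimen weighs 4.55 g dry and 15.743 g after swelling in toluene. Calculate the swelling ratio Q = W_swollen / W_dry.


Q = W_swollen / W_dry
Q = 15.743 / 4.55
Q = 3.46

Q = 3.46


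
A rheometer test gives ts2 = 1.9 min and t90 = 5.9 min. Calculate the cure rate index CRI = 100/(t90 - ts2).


CRI = 100 / (t90 - ts2)
= 100 / (5.9 - 1.9)
= 100 / 4.0
= 25.0 min^-1

25.0 min^-1


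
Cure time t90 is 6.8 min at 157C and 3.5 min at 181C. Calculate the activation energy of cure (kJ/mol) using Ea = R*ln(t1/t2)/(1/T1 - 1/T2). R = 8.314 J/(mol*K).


T1 = 430.15 K, T2 = 454.15 K
1/T1 - 1/T2 = 1.2285e-04
ln(t1/t2) = ln(6.8/3.5) = 0.6642
Ea = 8.314 * 0.6642 / 1.2285e-04 = 44945.9441 J/mol
Ea = 44.95 kJ/mol

44.95 kJ/mol


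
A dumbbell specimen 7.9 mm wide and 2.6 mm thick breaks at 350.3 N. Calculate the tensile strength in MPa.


Area = width * thickness = 7.9 * 2.6 = 20.54 mm^2
TS = force / area = 350.3 / 20.54 = 17.05 MPa

17.05 MPa


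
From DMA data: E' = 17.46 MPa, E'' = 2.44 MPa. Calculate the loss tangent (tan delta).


tan delta = E'' / E'
= 2.44 / 17.46
= 0.1397

tan delta = 0.1397


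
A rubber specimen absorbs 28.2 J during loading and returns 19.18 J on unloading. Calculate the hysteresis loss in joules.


Hysteresis loss = loading - unloading
= 28.2 - 19.18
= 9.02 J

9.02 J


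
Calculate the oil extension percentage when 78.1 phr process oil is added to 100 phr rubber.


Oil % = oil / (100 + oil) * 100
= 78.1 / (100 + 78.1) * 100
= 78.1 / 178.1 * 100
= 43.85%

43.85%


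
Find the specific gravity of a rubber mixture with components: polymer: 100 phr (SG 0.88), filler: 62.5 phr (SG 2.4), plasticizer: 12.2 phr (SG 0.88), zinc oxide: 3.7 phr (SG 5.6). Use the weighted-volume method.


Sum of weights = 178.4
Volume contributions:
  polymer: 100/0.88 = 113.6364
  filler: 62.5/2.4 = 26.0417
  plasticizer: 12.2/0.88 = 13.8636
  zinc oxide: 3.7/5.6 = 0.6607
Sum of volumes = 154.2024
SG = 178.4 / 154.2024 = 1.157

SG = 1.157


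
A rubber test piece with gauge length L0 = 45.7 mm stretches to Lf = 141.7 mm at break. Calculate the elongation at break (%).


Elongation = (Lf - L0) / L0 * 100
= (141.7 - 45.7) / 45.7 * 100
= 96.0 / 45.7 * 100
= 210.1%

210.1%


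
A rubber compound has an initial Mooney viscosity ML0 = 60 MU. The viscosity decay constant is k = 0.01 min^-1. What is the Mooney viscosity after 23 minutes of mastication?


ML = ML0 * exp(-k * t)
ML = 60 * exp(-0.01 * 23)
ML = 60 * 0.7945
ML = 47.67 MU

47.67 MU


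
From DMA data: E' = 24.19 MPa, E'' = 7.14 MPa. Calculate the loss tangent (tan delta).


tan delta = E'' / E'
= 7.14 / 24.19
= 0.2952

tan delta = 0.2952


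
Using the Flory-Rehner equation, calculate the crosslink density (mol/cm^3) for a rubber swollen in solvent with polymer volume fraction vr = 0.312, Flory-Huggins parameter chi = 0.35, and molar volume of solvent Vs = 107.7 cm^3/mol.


ln(1 - vr) = ln(1 - 0.312) = -0.3740
Numerator = -((-0.3740) + 0.312 + 0.35 * 0.312^2) = 0.0279
Denominator = 107.7 * (0.312^(1/3) - 0.312/2) = 56.2455
nu = 0.0279 / 56.2455 = 4.9597e-04 mol/cm^3

4.9597e-04 mol/cm^3


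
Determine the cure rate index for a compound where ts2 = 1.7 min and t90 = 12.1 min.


CRI = 100 / (t90 - ts2)
= 100 / (12.1 - 1.7)
= 100 / 10.4
= 9.62 min^-1

9.62 min^-1


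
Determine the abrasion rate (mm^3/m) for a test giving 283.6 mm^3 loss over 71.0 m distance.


Rate = volume_loss / distance
= 283.6 / 71.0
= 3.994 mm^3/m

3.994 mm^3/m


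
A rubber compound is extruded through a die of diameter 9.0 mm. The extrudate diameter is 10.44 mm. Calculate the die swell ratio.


Die swell ratio = D_extrudate / D_die
= 10.44 / 9.0
= 1.16

Die swell = 1.16


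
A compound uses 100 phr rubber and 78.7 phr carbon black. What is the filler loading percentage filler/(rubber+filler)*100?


Filler % = filler / (rubber + filler) * 100
= 78.7 / (100 + 78.7) * 100
= 78.7 / 178.7 * 100
= 44.04%

44.04%


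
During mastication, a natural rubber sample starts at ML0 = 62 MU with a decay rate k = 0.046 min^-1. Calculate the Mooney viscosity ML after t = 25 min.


ML = ML0 * exp(-k * t)
ML = 62 * exp(-0.046 * 25)
ML = 62 * 0.3166
ML = 19.63 MU

19.63 MU


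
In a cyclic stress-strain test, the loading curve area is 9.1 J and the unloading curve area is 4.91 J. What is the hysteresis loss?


Hysteresis loss = loading - unloading
= 9.1 - 4.91
= 4.19 J

4.19 J


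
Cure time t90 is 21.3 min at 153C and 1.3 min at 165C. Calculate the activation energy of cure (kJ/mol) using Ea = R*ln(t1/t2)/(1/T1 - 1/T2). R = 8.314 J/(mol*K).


T1 = 426.15 K, T2 = 438.15 K
1/T1 - 1/T2 = 6.4268e-05
ln(t1/t2) = ln(21.3/1.3) = 2.7963
Ea = 8.314 * 2.7963 / 6.4268e-05 = 361746.6301 J/mol
Ea = 361.75 kJ/mol

361.75 kJ/mol


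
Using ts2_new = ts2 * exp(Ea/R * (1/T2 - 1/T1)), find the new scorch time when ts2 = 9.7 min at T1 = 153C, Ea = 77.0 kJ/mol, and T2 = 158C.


Convert temperatures: T1 = 153 + 273.15 = 426.15 K, T2 = 158 + 273.15 = 431.15 K
ts2_new = 9.7 * exp(77000 / 8.314 * (1/431.15 - 1/426.15))
1/T2 - 1/T1 = -2.7213e-05
ts2_new = 7.54 min

7.54 min


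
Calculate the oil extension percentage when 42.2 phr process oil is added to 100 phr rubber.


Oil % = oil / (100 + oil) * 100
= 42.2 / (100 + 42.2) * 100
= 42.2 / 142.2 * 100
= 29.68%

29.68%


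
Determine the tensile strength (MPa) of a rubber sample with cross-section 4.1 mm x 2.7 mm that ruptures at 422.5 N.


Area = width * thickness = 4.1 * 2.7 = 11.07 mm^2
TS = force / area = 422.5 / 11.07 = 38.17 MPa

38.17 MPa


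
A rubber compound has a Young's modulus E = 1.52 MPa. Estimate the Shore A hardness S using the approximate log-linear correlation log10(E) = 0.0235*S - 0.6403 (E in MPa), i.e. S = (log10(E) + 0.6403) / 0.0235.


log10(E) = 0.0235*S - 0.6403  =>  S = (log10(E) + 0.6403) / 0.0235
log10(1.52) = 0.181844
S = (0.181844 + 0.6403) / 0.0235 = 0.822144 / 0.0235
S = 35.0

Shore A = 35.0


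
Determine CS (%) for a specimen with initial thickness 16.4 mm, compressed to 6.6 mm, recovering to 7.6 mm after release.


CS = (t0 - recovered) / (t0 - ts) * 100
= (16.4 - 7.6) / (16.4 - 6.6) * 100
= 8.8 / 9.8 * 100
= 89.8%

89.8%


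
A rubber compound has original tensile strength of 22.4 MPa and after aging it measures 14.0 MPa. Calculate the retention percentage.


Retention = aged / original * 100
= 14.0 / 22.4 * 100
= 62.5%

62.5%


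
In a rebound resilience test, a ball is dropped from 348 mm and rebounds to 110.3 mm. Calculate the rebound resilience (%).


Resilience = h_rebound / h_drop * 100
= 110.3 / 348 * 100
= 31.7%

31.7%


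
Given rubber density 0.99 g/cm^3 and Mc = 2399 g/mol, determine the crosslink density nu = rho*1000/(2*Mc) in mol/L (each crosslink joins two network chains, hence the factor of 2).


nu = rho * 1000 / (2 * Mc)
nu = 0.99 * 1000 / (2 * 2399)
nu = 990.0 / 4798
nu = 0.2063 mol/L

0.2063 mol/L


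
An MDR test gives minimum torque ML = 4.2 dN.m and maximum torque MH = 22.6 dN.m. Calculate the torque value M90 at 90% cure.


M90 = ML + 0.9 * (MH - ML)
M90 = 4.2 + 0.9 * (22.6 - 4.2)
M90 = 4.2 + 0.9 * 18.4
M90 = 20.76 dN.m

20.76 dN.m


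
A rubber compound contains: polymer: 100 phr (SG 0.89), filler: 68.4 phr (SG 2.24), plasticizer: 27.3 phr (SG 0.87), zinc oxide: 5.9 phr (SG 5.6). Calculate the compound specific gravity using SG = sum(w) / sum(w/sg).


Sum of weights = 201.6
Volume contributions:
  polymer: 100/0.89 = 112.3596
  filler: 68.4/2.24 = 30.5357
  plasticizer: 27.3/0.87 = 31.3793
  zinc oxide: 5.9/5.6 = 1.0536
Sum of volumes = 175.3281
SG = 201.6 / 175.3281 = 1.15

SG = 1.15


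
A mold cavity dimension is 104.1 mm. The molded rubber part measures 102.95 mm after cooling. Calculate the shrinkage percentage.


Shrinkage = (mold - part) / mold * 100
= (104.1 - 102.95) / 104.1 * 100
= 1.15 / 104.1 * 100
= 1.1%

1.1%


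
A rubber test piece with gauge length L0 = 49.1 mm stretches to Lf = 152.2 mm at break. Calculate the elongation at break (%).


Elongation = (Lf - L0) / L0 * 100
= (152.2 - 49.1) / 49.1 * 100
= 103.1 / 49.1 * 100
= 210.0%

210.0%


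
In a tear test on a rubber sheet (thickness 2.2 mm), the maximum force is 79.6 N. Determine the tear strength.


Tear strength = force / thickness
= 79.6 / 2.2
= 36.18 N/mm

36.18 N/mm


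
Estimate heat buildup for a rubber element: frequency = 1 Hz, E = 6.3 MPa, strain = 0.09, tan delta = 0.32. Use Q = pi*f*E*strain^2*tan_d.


Q = pi * f * E * strain^2 * tan_d
= pi * 1 * 6.3 * 0.09^2 * 0.32
= pi * 1 * 6.3 * 0.0081 * 0.32
= 0.0513

Q = 0.0513


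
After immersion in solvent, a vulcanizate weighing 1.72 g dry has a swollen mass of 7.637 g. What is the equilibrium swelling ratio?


Q = W_swollen / W_dry
Q = 7.637 / 1.72
Q = 4.44

Q = 4.44


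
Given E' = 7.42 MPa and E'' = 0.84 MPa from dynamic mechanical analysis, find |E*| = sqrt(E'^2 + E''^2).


|E*| = sqrt(E'^2 + E''^2)
= sqrt(7.42^2 + 0.84^2)
= sqrt(55.0564 + 0.7056)
= 7.467 MPa

7.467 MPa


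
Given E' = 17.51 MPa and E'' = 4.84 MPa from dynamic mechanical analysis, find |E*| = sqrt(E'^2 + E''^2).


|E*| = sqrt(E'^2 + E''^2)
= sqrt(17.51^2 + 4.84^2)
= sqrt(306.6001 + 23.4256)
= 18.167 MPa

18.167 MPa


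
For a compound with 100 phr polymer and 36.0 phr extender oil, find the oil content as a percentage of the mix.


Oil % = oil / (100 + oil) * 100
= 36.0 / (100 + 36.0) * 100
= 36.0 / 136.0 * 100
= 26.47%

26.47%


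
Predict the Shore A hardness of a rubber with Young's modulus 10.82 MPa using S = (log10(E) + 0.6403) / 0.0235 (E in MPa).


log10(E) = 0.0235*S - 0.6403  =>  S = (log10(E) + 0.6403) / 0.0235
log10(10.82) = 1.034227
S = (1.034227 + 0.6403) / 0.0235 = 1.674527 / 0.0235
S = 71.3

Shore A = 71.3


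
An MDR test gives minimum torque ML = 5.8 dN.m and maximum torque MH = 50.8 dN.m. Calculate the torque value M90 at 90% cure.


M90 = ML + 0.9 * (MH - ML)
M90 = 5.8 + 0.9 * (50.8 - 5.8)
M90 = 5.8 + 0.9 * 45.0
M90 = 46.3 dN.m

46.3 dN.m
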